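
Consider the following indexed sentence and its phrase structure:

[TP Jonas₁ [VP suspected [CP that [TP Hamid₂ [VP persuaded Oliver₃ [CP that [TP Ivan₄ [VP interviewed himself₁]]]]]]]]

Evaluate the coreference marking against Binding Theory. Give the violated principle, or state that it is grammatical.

Principle A

The two coindexed NPs are *Jonas₁* and *himself₁*.
*himself₁* is an anaphor. Principle A requires it to be bound within its binding domain — the embedded TP, whose subject is Ivan₄.
Within that domain it is c-commanded by *Ivan₄*, which does not share its index.
*Jonas₁* does c-command the anaphor, but from outside its binding domain.
The anaphor is unbound in its domain → Principle A violation.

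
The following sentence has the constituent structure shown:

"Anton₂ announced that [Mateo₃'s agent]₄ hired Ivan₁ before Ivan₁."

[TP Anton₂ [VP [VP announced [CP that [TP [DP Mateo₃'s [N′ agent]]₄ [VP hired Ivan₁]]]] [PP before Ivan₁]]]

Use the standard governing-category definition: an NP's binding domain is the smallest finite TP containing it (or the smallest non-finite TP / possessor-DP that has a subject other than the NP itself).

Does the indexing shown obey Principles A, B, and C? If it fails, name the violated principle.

grammatical

The two coindexed NPs are *Ivan₁* and *Ivan₁*.
*Ivan₁* is an R-expression; no coindexed NP c-commands it, so Principle C holds.
*Ivan₁* is an R-expression; *Ivan₁* does not c-command it, and no other NP shares its index, so Principle C is satisfied.
All principles are respected.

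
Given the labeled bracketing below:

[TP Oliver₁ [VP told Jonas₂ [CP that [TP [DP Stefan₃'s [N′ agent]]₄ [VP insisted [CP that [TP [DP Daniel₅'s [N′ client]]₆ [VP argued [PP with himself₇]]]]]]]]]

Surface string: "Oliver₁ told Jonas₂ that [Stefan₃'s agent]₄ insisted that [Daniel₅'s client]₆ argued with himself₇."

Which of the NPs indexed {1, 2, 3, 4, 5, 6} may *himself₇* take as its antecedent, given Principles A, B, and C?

*himself* is an anaphor, so Principle A applies: it must be bound in its binding domain.
Binding domain of *himself₇*: the embedded TP, whose subject is [Daniel₅'s client]₆.
*Oliver₁* c-commands the anaphor but is outside its binding domain → cannot satisfy Principle A.
*Jonas₂* c-commands the anaphor but is outside its binding domain → cannot satisfy Principle A.
*Stefan₃* does not c-command the anaphor → cannot bind it.
*[Stefan₃'s agent]₄* c-commands the anaphor but is outside its binding domain → cannot satisfy Principle A.
*Daniel₅* does not c-command the anaphor → cannot bind it.
*[Daniel₅'s client]₆* c-commands the anaphor within its binding domain → licit binder.

{6}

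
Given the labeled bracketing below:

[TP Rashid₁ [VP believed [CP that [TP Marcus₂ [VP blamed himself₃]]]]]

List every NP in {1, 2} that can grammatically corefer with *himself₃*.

{2}

*himself* is an anaphor, so Principle A applies: it must be bound in its binding domain.
Binding domain of *himself₃*: the embedded TP, whose subject is Marcus₂.
*Rashid₁* c-commands the anaphor but is outside its binding domain → cannot satisfy Principle A.
*Marcus₂* c-commands the anaphor within its binding domain → licit binder.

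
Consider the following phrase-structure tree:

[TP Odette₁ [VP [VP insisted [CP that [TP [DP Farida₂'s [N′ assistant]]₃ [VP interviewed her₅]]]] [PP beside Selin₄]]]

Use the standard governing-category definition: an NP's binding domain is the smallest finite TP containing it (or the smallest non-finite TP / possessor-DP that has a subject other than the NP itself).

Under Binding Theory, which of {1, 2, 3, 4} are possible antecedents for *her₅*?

{1, 2, 4}

*her* is a pronoun, so Principle B applies: it must be free in its binding domain.
Binding domain of *her₅*: the embedded TP, whose subject is [Farida₂'s assistant]₃.
*Odette₁* c-commands the pronoun but from outside its binding domain, and is not c-commanded by it → coindexation permitted.
*Farida₂* and the pronoun do not c-command one another → neither Principle B nor Principle C is at stake; coindexation permitted.
*[Farida₂'s assistant]₃* c-commands the pronoun within its binding domain → coindexation would violate Principle B.
*Selin₄* and the pronoun do not c-command one another → neither Principle B nor Principle C is at stake; coindexation permitted.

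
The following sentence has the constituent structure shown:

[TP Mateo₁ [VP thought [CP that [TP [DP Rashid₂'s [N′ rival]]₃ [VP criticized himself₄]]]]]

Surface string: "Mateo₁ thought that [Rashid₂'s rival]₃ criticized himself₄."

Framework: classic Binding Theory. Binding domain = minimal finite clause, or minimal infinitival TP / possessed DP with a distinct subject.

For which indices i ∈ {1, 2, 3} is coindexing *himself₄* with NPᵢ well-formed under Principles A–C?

{3}

*himself* is an anaphor, so Principle A applies: it must be bound in its binding domain.
Binding domain of *himself₄*: the embedded TP, whose subject is [Rashid₂'s rival]₃.
*Mateo₁* c-commands the anaphor but is outside its binding domain → cannot satisfy Principle A.
*Rashid₂* does not c-command the anaphor → cannot bind it.
*[Rashid₂'s rival]₃* c-commands the anaphor within its binding domain → licit binder.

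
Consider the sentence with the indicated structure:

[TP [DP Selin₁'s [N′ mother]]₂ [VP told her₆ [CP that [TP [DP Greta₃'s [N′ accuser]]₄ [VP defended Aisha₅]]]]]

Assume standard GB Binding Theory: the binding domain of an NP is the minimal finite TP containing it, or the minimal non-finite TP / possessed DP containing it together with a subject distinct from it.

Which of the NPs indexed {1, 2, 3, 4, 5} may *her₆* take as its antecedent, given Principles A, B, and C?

{1}

*her* is a pronoun, so Principle B applies: it must be free in its binding domain.
Binding domain of *her₆*: the matrix TP, whose subject is [Selin₁'s mother]₂.
*Selin₁* and the pronoun do not c-command one another → neither Principle B nor Principle C is at stake; coindexation permitted.
*[Selin₁'s mother]₂* c-commands the pronoun within its binding domain → coindexation would violate Principle B.
*Greta₃*: the pronoun c-commands this R-expression → coindexation would violate Principle C on *Greta₃*.
*[Greta₃'s accuser]₄*: the pronoun c-commands this R-expression → coindexation would violate Principle C on *[Greta₃'s accuser]₄*.
*Aisha₅*: the pronoun c-commands this R-expression → coindexation would violate Principle C on *Aisha₅*.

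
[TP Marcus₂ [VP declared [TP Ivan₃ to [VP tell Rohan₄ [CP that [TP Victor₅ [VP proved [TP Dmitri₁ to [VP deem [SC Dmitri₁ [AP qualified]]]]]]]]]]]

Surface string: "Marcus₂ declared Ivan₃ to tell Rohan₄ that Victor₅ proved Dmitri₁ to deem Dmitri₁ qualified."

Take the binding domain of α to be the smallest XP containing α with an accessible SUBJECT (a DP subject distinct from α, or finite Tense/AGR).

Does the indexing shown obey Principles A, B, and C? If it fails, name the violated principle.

Principle C

The two coindexed NPs are *Dmitri₁* (the lower occurrence) and *Dmitri₁* (the higher occurrence).
*Dmitri₁* (the lower occurrence) is an R-expression. Principle C requires it to be free everywhere.
*Dmitri₁* (the higher occurrence) c-commands it and carries the same index.
The R-expression is bound → Principle C violation.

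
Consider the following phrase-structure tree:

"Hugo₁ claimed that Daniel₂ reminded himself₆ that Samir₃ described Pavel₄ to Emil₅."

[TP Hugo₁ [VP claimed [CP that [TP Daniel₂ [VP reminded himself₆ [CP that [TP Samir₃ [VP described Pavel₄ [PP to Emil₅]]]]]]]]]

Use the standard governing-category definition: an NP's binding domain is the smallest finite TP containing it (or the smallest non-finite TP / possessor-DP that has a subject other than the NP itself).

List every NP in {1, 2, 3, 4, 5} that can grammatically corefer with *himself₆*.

{2}

*himself* is an anaphor, so Principle A applies: it must be bound in its binding domain.
Binding domain of *himself₆*: the embedded TP, whose subject is Daniel₂.
*Hugo₁* c-commands the anaphor but is outside its binding domain → cannot satisfy Principle A.
*Daniel₂* c-commands the anaphor within its binding domain → licit binder.
*Samir₃* does not c-command the anaphor → cannot bind it.
*Pavel₄* does not c-command the anaphor → cannot bind it.
*Emil₅* does not c-command the anaphor → cannot bind it.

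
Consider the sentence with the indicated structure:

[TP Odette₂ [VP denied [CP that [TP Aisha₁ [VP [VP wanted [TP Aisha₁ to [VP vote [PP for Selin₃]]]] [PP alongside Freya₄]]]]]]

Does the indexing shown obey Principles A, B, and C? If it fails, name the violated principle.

Principle C

The two coindexed NPs are *Aisha₁* (the higher occurrence) and *Aisha₁* (the lower occurrence).
*Aisha₁* (the lower occurrence) is an R-expression. Principle C requires it to be free everywhere.
*Aisha₁* (the higher occurrence) c-commands it and carries the same index.
The R-expression is bound → Principle C violation.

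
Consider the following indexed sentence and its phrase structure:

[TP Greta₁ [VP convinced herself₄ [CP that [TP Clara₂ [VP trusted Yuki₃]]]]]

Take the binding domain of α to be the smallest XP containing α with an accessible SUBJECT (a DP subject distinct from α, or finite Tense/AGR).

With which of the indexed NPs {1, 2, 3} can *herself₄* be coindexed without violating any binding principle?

*herself* is an anaphor, so Principle A applies: it must be bound in its binding domain.
Binding domain of *herself₄*: the matrix TP, whose subject is Greta₁.
*Greta₁* c-commands the anaphor within its binding domain → licit binder.
*Clara₂* does not c-command the anaphor → cannot bind it.
*Yuki₃* does not c-command the anaphor → cannot bind it.

{1}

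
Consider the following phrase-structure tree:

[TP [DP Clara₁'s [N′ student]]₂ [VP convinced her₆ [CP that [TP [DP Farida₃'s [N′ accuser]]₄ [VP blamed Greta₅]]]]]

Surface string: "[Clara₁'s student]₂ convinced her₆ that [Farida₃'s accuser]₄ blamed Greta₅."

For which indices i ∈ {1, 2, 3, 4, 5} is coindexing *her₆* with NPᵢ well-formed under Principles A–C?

*her* is a pronoun, so Principle B applies: it must be free in its binding domain.
Binding domain of *her₆*: the matrix TP, whose subject is [Clara₁'s student]₂.
*Clara₁* and the pronoun do not c-command one another → neither Principle B nor Principle C is at stake; coindexation permitted.
*[Clara₁'s student]₂* c-commands the pronoun within its binding domain → coindexation would violate Principle B.
*Farida₃*: the pronoun c-commands this R-expression → coindexation would violate Principle C on *Farida₃*.
*[Farida₃'s accuser]₄*: the pronoun c-commands this R-expression → coindexation would violate Principle C on *[Farida₃'s accuser]₄*.
*Greta₅*: the pronoun c-commands this R-expression → coindexation would violate Principle C on *Greta₅*.

{1}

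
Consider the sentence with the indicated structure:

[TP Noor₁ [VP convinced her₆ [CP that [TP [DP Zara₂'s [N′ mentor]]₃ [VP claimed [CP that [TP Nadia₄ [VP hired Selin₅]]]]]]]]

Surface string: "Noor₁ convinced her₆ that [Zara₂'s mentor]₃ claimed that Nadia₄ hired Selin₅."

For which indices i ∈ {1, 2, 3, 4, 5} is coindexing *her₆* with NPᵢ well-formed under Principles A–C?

none

*her* is a pronoun, so Principle B applies: it must be free in its binding domain.
Binding domain of *her₆*: the matrix TP, whose subject is Noor₁.
*Noor₁* c-commands the pronoun within its binding domain → coindexation would violate Principle B.
*Zara₂*: the pronoun c-commands this R-expression → coindexation would violate Principle C on *Zara₂*.
*[Zara₂'s mentor]₃*: the pronoun c-commands this R-expression → coindexation would violate Principle C on *[Zara₂'s mentor]₃*.
*Nadia₄*: the pronoun c-commands this R-expression → coindexation would violate Principle C on *Nadia₄*.
*Selin₅*: the pronoun c-commands this R-expression → coindexation would violate Principle C on *Selin₅*.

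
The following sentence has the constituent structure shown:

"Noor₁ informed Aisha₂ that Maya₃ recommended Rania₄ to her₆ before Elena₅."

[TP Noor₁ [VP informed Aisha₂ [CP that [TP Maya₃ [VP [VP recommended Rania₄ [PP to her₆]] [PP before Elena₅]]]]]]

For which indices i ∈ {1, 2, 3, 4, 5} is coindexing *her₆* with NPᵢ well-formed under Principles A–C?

*her* is a pronoun, so Principle B applies: it must be free in its binding domain.
Binding domain of *her₆*: the embedded TP, whose subject is Maya₃.
*Noor₁* c-commands the pronoun but from outside its binding domain, and is not c-commanded by it → coindexation permitted.
*Aisha₂* c-commands the pronoun but from outside its binding domain, and is not c-commanded by it → coindexation permitted.
*Maya₃* c-commands the pronoun within its binding domain → coindexation would violate Principle B.
*Rania₄* c-commands the pronoun within its binding domain → coindexation would violate Principle B.
*Elena₅* and the pronoun do not c-command one another → neither Principle B nor Principle C is at stake; coindexation permitted.

{1, 2, 5}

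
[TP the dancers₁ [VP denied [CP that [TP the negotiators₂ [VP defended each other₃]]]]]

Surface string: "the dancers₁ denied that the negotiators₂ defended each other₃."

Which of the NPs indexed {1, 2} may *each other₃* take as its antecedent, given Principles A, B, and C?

{2}

*each other* is an anaphor, so Principle A applies: it must be bound in its binding domain.
Binding domain of *each other₃*: the embedded TP, whose subject is the negotiators₂.
*the dancers₁* c-commands the anaphor but is outside its binding domain → cannot satisfy Principle A.
*the negotiators₂* c-commands the anaphor within its binding domain → licit binder.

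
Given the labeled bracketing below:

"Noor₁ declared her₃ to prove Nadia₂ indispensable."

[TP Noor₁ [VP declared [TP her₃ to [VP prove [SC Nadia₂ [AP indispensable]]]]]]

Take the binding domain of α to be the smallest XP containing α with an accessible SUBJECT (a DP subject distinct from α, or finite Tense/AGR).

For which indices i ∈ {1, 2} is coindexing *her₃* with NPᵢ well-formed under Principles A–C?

*her* is a pronoun, so Principle B applies: it must be free in its binding domain.
Binding domain of *her₃*: the matrix TP, whose subject is Noor₁.
*Noor₁* c-commands the pronoun within its binding domain → coindexation would violate Principle B.
*Nadia₂*: the pronoun c-commands this R-expression → coindexation would violate Principle C on *Nadia₂*.

none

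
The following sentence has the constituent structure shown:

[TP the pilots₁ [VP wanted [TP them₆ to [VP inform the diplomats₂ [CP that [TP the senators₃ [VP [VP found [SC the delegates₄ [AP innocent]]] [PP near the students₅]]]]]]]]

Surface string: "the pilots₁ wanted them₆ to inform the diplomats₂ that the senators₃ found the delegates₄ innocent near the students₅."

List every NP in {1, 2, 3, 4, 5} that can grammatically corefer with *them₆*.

*them* is a pronoun, so Principle B applies: it must be free in its binding domain.
Binding domain of *them₆*: the matrix TP, whose subject is the pilots₁.
*the pilots₁* c-commands the pronoun within its binding domain → coindexation would violate Principle B.
*the diplomats₂*: the pronoun c-commands this R-expression → coindexation would violate Principle C on *the diplomats₂*.
*the senators₃*: the pronoun c-commands this R-expression → coindexation would violate Principle C on *the senators₃*.
*the delegates₄*: the pronoun c-commands this R-expression → coindexation would violate Principle C on *the delegates₄*.
*the students₅*: the pronoun c-commands this R-expression → coindexation would violate Principle C on *the students₅*.

none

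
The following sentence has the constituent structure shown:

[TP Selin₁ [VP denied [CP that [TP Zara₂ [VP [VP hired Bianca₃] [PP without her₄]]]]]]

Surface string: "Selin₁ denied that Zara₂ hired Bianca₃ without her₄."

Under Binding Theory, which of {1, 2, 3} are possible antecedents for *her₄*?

{1, 3}

*her* is a pronoun, so Principle B applies: it must be free in its binding domain.
Binding domain of *her₄*: the embedded TP, whose subject is Zara₂.
*Selin₁* c-commands the pronoun but from outside its binding domain, and is not c-commanded by it → coindexation permitted.
*Zara₂* c-commands the pronoun within its binding domain → coindexation would violate Principle B.
*Bianca₃* and the pronoun do not c-command one another → neither Principle B nor Principle C is at stake; coindexation permitted.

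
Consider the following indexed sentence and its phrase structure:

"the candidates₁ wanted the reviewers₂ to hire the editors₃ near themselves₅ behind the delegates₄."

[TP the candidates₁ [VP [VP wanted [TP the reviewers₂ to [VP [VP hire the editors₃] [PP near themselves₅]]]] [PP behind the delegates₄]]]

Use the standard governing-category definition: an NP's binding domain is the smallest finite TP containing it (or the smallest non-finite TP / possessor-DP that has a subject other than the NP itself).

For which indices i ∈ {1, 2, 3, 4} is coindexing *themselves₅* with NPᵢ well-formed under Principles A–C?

{2}

*themselves* is an anaphor, so Principle A applies: it must be bound in its binding domain.
Binding domain of *themselves₅*: the embedded TP, whose subject is the reviewers₂.
*the candidates₁* c-commands the anaphor but is outside its binding domain → cannot satisfy Principle A.
*the reviewers₂* c-commands the anaphor within its binding domain → licit binder.
*the editors₃* does not c-command the anaphor → cannot bind it.
*the delegates₄* does not c-command the anaphor → cannot bind it.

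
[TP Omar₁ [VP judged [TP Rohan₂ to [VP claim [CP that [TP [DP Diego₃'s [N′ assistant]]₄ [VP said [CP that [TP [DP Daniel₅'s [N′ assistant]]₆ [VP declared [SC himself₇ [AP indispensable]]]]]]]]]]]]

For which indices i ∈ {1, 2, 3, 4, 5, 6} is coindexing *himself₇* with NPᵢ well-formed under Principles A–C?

*himself* is an anaphor, so Principle A applies: it must be bound in its binding domain.
Binding domain of *himself₇*: the embedded TP, whose subject is [Daniel₅'s assistant]₆.
*Omar₁* c-commands the anaphor but is outside its binding domain → cannot satisfy Principle A.
*Rohan₂* c-commands the anaphor but is outside its binding domain → cannot satisfy Principle A.
*Diego₃* does not c-command the anaphor → cannot bind it.
*[Diego₃'s assistant]₄* c-commands the anaphor but is outside its binding domain → cannot satisfy Principle A.
*Daniel₅* does not c-command the anaphor → cannot bind it.
*[Daniel₅'s assistant]₆* c-commands the anaphor within its binding domain → licit binder.

{6}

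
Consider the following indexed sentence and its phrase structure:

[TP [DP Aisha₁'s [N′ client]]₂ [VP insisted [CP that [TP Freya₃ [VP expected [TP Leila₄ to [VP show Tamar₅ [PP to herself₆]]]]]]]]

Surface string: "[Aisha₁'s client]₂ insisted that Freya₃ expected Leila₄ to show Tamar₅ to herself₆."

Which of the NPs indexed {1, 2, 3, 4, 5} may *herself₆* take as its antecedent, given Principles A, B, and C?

*herself* is an anaphor, so Principle A applies: it must be bound in its binding domain.
Binding domain of *herself₆*: the embedded TP, whose subject is Leila₄.
*Aisha₁* does not c-command the anaphor → cannot bind it.
*[Aisha₁'s client]₂* c-commands the anaphor but is outside its binding domain → cannot satisfy Principle A.
*Freya₃* c-commands the anaphor but is outside its binding domain → cannot satisfy Principle A.
*Leila₄* c-commands the anaphor within its binding domain → licit binder.
*Tamar₅* c-commands the anaphor within its binding domain → licit binder.

{4, 5}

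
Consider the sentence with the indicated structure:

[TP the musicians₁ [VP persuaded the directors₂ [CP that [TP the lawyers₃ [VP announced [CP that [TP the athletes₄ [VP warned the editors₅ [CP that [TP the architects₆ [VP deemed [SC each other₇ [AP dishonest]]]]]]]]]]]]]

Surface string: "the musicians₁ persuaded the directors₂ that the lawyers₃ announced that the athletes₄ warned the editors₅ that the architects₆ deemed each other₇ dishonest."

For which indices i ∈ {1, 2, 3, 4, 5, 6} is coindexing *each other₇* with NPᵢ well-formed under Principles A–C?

*each other* is an anaphor, so Principle A applies: it must be bound in its binding domain.
Binding domain of *each other₇*: the embedded TP, whose subject is the architects₆.
*the musicians₁* c-commands the anaphor but is outside its binding domain → cannot satisfy Principle A.
*the directors₂* c-commands the anaphor but is outside its binding domain → cannot satisfy Principle A.
*the lawyers₃* c-commands the anaphor but is outside its binding domain → cannot satisfy Principle A.
*the athletes₄* c-commands the anaphor but is outside its binding domain → cannot satisfy Principle A.
*the editors₅* c-commands the anaphor but is outside its binding domain → cannot satisfy Principle A.
*the architects₆* c-commands the anaphor within its binding domain → licit binder.

{6}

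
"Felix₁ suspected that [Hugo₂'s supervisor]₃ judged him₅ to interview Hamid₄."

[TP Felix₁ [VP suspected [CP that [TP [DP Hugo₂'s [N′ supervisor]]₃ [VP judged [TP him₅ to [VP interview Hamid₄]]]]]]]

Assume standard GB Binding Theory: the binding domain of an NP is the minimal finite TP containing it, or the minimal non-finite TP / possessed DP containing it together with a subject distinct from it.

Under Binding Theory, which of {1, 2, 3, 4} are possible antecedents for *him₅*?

*him* is a pronoun, so Principle B applies: it must be free in its binding domain.
Binding domain of *him₅*: the embedded TP, whose subject is [Hugo₂'s supervisor]₃.
*Felix₁* c-commands the pronoun but from outside its binding domain, and is not c-commanded by it → coindexation permitted.
*Hugo₂* and the pronoun do not c-command one another → neither Principle B nor Principle C is at stake; coindexation permitted.
*[Hugo₂'s supervisor]₃* c-commands the pronoun within its binding domain → coindexation would violate Principle B.
*Hamid₄*: the pronoun c-commands this R-expression → coindexation would violate Principle C on *Hamid₄*.

{1, 2}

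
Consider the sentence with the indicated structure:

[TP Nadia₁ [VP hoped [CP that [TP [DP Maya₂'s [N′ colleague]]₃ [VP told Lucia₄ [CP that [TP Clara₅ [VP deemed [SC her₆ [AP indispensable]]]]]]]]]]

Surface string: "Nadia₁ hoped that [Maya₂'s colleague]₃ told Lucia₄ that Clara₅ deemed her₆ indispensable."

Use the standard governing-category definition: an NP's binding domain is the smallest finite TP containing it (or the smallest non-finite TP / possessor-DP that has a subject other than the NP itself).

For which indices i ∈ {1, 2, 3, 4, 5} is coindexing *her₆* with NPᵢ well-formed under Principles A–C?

{1, 2, 3, 4}

*her* is a pronoun, so Principle B applies: it must be free in its binding domain.
Binding domain of *her₆*: the embedded TP, whose subject is Clara₅.
*Nadia₁* c-commands the pronoun but from outside its binding domain, and is not c-commanded by it → coindexation permitted.
*Maya₂* and the pronoun do not c-command one another → neither Principle B nor Principle C is at stake; coindexation permitted.
*[Maya₂'s colleague]₃* c-commands the pronoun but from outside its binding domain, and is not c-commanded by it → coindexation permitted.
*Lucia₄* c-commands the pronoun but from outside its binding domain, and is not c-commanded by it → coindexation permitted.
*Clara₅* c-commands the pronoun within its binding domain → coindexation would violate Principle B.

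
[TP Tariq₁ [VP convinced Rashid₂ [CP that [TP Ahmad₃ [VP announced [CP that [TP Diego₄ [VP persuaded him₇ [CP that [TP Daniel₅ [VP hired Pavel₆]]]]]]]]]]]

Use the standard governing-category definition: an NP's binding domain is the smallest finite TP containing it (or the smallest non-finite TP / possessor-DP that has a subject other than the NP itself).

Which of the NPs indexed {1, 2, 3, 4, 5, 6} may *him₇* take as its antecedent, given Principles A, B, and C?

{1, 2, 3}

*him* is a pronoun, so Principle B applies: it must be free in its binding domain.
Binding domain of *him₇*: the embedded TP, whose subject is Diego₄.
*Tariq₁* c-commands the pronoun but from outside its binding domain, and is not c-commanded by it → coindexation permitted.
*Rashid₂* c-commands the pronoun but from outside its binding domain, and is not c-commanded by it → coindexation permitted.
*Ahmad₃* c-commands the pronoun but from outside its binding domain, and is not c-commanded by it → coindexation permitted.
*Diego₄* c-commands the pronoun within its binding domain → coindexation would violate Principle B.
*Daniel₅*: the pronoun c-commands this R-expression → coindexation would violate Principle C on *Daniel₅*.
*Pavel₆*: the pronoun c-commands this R-expression → coindexation would violate Principle C on *Pavel₆*.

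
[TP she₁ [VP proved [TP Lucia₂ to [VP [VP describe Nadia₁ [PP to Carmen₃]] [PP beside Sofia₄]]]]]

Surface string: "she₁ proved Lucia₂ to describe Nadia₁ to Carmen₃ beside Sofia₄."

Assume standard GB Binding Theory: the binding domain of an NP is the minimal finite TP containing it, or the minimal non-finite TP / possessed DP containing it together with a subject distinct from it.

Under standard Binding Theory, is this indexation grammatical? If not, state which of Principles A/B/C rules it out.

Principle C

The two coindexed NPs are *she₁* and *Nadia₁*.
*Nadia₁* is an R-expression. Principle C requires it to be free everywhere.
*she₁* c-commands it and carries the same index.
The R-expression is bound → Principle C violation.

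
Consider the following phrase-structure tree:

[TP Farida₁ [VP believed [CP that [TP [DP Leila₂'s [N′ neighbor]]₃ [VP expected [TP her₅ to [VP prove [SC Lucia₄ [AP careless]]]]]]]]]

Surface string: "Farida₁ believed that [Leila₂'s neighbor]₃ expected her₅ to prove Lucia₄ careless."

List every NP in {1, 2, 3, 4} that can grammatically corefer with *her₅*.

*her* is a pronoun, so Principle B applies: it must be free in its binding domain.
Binding domain of *her₅*: the embedded TP, whose subject is [Leila₂'s neighbor]₃.
*Farida₁* c-commands the pronoun but from outside its binding domain, and is not c-commanded by it → coindexation permitted.
*Leila₂* and the pronoun do not c-command one another → neither Principle B nor Principle C is at stake; coindexation permitted.
*[Leila₂'s neighbor]₃* c-commands the pronoun within its binding domain → coindexation would violate Principle B.
*Lucia₄*: the pronoun c-commands this R-expression → coindexation would violate Principle C on *Lucia₄*.

{1, 2}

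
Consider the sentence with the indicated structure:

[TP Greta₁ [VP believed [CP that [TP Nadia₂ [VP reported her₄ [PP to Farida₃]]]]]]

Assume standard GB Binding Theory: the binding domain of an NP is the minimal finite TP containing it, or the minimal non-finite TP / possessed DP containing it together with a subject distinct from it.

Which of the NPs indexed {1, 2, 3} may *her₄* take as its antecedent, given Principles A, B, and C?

*her* is a pronoun, so Principle B applies: it must be free in its binding domain.
Binding domain of *her₄*: the embedded TP, whose subject is Nadia₂.
*Greta₁* c-commands the pronoun but from outside its binding domain, and is not c-commanded by it → coindexation permitted.
*Nadia₂* c-commands the pronoun within its binding domain → coindexation would violate Principle B.
*Farida₃*: the pronoun c-commands this R-expression → coindexation would violate Principle C on *Farida₃*.

{1}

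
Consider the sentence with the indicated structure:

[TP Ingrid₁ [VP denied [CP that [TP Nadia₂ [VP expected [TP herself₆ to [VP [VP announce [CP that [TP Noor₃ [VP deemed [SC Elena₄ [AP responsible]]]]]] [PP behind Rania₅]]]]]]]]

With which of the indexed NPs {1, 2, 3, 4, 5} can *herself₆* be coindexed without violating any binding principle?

{2}

*herself* is an anaphor, so Principle A applies: it must be bound in its binding domain.
Binding domain of *herself₆*: the embedded TP, whose subject is Nadia₂.
*Ingrid₁* c-commands the anaphor but is outside its binding domain → cannot satisfy Principle A.
*Nadia₂* c-commands the anaphor within its binding domain → licit binder.
*Noor₃* does not c-command the anaphor → cannot bind it.
*Elena₄* does not c-command the anaphor → cannot bind it.
*Rania₅* does not c-command the anaphor → cannot bind it.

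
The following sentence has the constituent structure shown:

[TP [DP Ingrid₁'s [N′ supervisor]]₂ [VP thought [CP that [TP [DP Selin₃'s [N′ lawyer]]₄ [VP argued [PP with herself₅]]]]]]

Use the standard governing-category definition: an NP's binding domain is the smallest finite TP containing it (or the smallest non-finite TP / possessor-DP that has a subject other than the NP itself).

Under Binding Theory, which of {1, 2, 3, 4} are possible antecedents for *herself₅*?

{4}

*herself* is an anaphor, so Principle A applies: it must be bound in its binding domain.
Binding domain of *herself₅*: the embedded TP, whose subject is [Selin₃'s lawyer]₄.
*Ingrid₁* does not c-command the anaphor → cannot bind it.
*[Ingrid₁'s supervisor]₂* c-commands the anaphor but is outside its binding domain → cannot satisfy Principle A.
*Selin₃* does not c-command the anaphor → cannot bind it.
*[Selin₃'s lawyer]₄* c-commands the anaphor within its binding domain → licit binder.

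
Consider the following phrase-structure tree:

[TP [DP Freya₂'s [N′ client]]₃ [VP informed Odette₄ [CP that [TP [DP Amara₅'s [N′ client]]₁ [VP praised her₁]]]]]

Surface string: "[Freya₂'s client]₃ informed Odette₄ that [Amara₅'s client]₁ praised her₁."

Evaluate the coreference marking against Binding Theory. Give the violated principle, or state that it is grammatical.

The two coindexed NPs are *[Amara₅'s client]₁* and *her₁*.
*her₁* is a pronoun. Its binding domain is the embedded TP, whose subject is [Amara₅'s client]₁.
*[Amara₅'s client]₁* c-commands it within that domain and carries the same index.
The pronoun is locally bound → Principle B violation.

Principle B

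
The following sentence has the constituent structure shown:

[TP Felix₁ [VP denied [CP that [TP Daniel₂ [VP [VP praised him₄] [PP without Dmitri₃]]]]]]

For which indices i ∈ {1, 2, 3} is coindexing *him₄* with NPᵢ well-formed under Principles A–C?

*him* is a pronoun, so Principle B applies: it must be free in its binding domain.
Binding domain of *him₄*: the embedded TP, whose subject is Daniel₂.
*Felix₁* c-commands the pronoun but from outside its binding domain, and is not c-commanded by it → coindexation permitted.
*Daniel₂* c-commands the pronoun within its binding domain → coindexation would violate Principle B.
*Dmitri₃* and the pronoun do not c-command one another → neither Principle B nor Principle C is at stake; coindexation permitted.

{1, 3}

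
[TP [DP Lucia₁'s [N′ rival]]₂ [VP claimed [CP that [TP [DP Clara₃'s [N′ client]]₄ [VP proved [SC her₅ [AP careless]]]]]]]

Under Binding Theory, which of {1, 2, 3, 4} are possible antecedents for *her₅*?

{1, 2, 3}

*her* is a pronoun, so Principle B applies: it must be free in its binding domain.
Binding domain of *her₅*: the embedded TP, whose subject is [Clara₃'s client]₄.
*Lucia₁* and the pronoun do not c-command one another → neither Principle B nor Principle C is at stake; coindexation permitted.
*[Lucia₁'s rival]₂* c-commands the pronoun but from outside its binding domain, and is not c-commanded by it → coindexation permitted.
*Clara₃* and the pronoun do not c-command one another → neither Principle B nor Principle C is at stake; coindexation permitted.
*[Clara₃'s client]₄* c-commands the pronoun within its binding domain → coindexation would violate Principle B.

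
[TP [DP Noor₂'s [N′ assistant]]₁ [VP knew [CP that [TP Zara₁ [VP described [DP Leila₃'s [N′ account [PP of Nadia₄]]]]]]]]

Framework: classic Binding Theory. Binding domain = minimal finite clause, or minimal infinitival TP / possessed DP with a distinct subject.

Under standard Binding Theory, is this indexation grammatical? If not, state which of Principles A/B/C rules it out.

The two coindexed NPs are *[Noor₂'s assistant]₁* and *Zara₁*.
*Zara₁* is an R-expression. Principle C requires it to be free everywhere.
*[Noor₂'s assistant]₁* c-commands it and carries the same index.
The R-expression is bound → Principle C violation.

Principle C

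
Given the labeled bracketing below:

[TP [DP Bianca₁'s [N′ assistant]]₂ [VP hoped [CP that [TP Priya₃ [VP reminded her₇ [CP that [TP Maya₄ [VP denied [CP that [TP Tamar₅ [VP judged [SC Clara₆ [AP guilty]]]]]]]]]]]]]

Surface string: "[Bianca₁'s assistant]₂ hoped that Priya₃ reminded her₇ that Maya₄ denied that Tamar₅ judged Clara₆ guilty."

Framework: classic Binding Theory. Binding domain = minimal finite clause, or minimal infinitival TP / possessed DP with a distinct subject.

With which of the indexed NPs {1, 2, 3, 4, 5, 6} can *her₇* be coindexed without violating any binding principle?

*her* is a pronoun, so Principle B applies: it must be free in its binding domain.
Binding domain of *her₇*: the embedded TP, whose subject is Priya₃.
*Bianca₁* and the pronoun do not c-command one another → neither Principle B nor Principle C is at stake; coindexation permitted.
*[Bianca₁'s assistant]₂* c-commands the pronoun but from outside its binding domain, and is not c-commanded by it → coindexation permitted.
*Priya₃* c-commands the pronoun within its binding domain → coindexation would violate Principle B.
*Maya₄*: the pronoun c-commands this R-expression → coindexation would violate Principle C on *Maya₄*.
*Tamar₅*: the pronoun c-commands this R-expression → coindexation would violate Principle C on *Tamar₅*.
*Clara₆*: the pronoun c-commands this R-expression → coindexation would violate Principle C on *Clara₆*.

{1, 2}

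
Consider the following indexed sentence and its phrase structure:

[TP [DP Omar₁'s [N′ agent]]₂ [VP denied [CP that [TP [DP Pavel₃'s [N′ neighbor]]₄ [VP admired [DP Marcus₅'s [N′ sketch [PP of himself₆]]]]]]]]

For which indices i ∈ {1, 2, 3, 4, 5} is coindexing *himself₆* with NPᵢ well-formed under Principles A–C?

{5}

*himself* is an anaphor, so Principle A applies: it must be bound in its binding domain.
Binding domain of *himself₆*: the possessed DP, whose subject is Marcus₅.
*Omar₁* does not c-command the anaphor → cannot bind it.
*[Omar₁'s agent]₂* c-commands the anaphor but is outside its binding domain → cannot satisfy Principle A.
*Pavel₃* does not c-command the anaphor → cannot bind it.
*[Pavel₃'s neighbor]₄* c-commands the anaphor but is outside its binding domain → cannot satisfy Principle A.
*Marcus₅* c-commands the anaphor within its binding domain → licit binder.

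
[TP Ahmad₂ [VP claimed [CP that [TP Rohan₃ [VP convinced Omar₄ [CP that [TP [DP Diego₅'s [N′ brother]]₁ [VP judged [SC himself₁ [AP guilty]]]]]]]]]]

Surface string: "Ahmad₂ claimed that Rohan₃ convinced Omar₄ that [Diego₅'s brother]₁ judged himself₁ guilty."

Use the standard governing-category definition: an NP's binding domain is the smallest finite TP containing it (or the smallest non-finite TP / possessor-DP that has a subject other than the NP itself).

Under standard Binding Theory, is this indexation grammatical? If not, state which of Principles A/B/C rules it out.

grammatical

The two coindexed NPs are *[Diego₅'s brother]₁* and *himself₁*.
*himself₁* is an anaphor; its binding domain is the embedded TP, whose subject is [Diego₅'s brother]₁. *[Diego₅'s brother]₁* c-commands it within that domain and shares its index, so Principle A is satisfied.
*[Diego₅'s brother]₁* is an R-expression; *himself₁* does not c-command it, and no other NP shares its index, so Principle C is satisfied.
All principles are respected.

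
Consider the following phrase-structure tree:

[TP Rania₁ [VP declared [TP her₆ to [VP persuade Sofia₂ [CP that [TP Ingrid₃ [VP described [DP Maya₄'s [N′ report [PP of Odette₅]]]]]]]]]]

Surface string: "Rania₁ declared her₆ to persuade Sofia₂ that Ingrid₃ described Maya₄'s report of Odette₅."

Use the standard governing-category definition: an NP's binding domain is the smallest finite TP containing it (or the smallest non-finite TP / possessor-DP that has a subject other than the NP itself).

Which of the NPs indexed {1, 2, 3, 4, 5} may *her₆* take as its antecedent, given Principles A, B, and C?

none

*her* is a pronoun, so Principle B applies: it must be free in its binding domain.
Binding domain of *her₆*: the matrix TP, whose subject is Rania₁.
*Rania₁* c-commands the pronoun within its binding domain → coindexation would violate Principle B.
*Sofia₂*: the pronoun c-commands this R-expression → coindexation would violate Principle C on *Sofia₂*.
*Ingrid₃*: the pronoun c-commands this R-expression → coindexation would violate Principle C on *Ingrid₃*.
*Maya₄*: the pronoun c-commands this R-expression → coindexation would violate Principle C on *Maya₄*.
*Odette₅*: the pronoun c-commands this R-expression → coindexation would violate Principle C on *Odette₅*.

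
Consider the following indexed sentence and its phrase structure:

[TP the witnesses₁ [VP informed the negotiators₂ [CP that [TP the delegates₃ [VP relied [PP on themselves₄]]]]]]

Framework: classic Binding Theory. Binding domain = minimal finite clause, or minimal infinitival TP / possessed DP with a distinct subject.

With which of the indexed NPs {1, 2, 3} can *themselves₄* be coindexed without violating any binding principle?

{3}

*themselves* is an anaphor, so Principle A applies: it must be bound in its binding domain.
Binding domain of *themselves₄*: the embedded TP, whose subject is the delegates₃.
*the witnesses₁* c-commands the anaphor but is outside its binding domain → cannot satisfy Principle A.
*the negotiators₂* c-commands the anaphor but is outside its binding domain → cannot satisfy Principle A.
*the delegates₃* c-commands the anaphor within its binding domain → licit binder.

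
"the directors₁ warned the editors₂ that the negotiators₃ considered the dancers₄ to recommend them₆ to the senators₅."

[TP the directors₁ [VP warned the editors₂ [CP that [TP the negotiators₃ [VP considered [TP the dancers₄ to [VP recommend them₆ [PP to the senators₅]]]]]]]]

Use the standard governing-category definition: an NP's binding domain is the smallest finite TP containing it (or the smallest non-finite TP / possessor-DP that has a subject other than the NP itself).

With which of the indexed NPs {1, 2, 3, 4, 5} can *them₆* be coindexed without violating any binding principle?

{1, 2, 3}

*them* is a pronoun, so Principle B applies: it must be free in its binding domain.
Binding domain of *them₆*: the embedded TP, whose subject is the dancers₄.
*the directors₁* c-commands the pronoun but from outside its binding domain, and is not c-commanded by it → coindexation permitted.
*the editors₂* c-commands the pronoun but from outside its binding domain, and is not c-commanded by it → coindexation permitted.
*the negotiators₃* c-commands the pronoun but from outside its binding domain, and is not c-commanded by it → coindexation permitted.
*the dancers₄* c-commands the pronoun within its binding domain → coindexation would violate Principle B.
*the senators₅*: the pronoun c-commands this R-expression → coindexation would violate Principle C on *the senators₅*.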